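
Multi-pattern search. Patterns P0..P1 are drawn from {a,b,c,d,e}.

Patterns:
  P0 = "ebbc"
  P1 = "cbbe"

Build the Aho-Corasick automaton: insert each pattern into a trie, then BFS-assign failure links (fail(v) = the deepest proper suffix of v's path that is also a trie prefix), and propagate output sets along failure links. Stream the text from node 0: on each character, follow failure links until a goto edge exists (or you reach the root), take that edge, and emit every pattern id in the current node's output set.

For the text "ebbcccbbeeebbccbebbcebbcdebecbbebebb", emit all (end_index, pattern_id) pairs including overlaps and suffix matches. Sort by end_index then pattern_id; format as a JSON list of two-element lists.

Build automaton:
Trie (insert patterns):
  n0 'ε': c→5 e→1
  n1 'e': b→2
  n2 'eb': b→3
  n3 'ebb': c→4
  n4 'ebbc': ·  [P0 ends]
  n5 'c': b→6
  n6 'cb': b→7
  n7 'cbb': e→8
  n8 'cbbe': ·  [P1 ends]

BFS fail/out derivation:
  n1('e'): parent n0 fail=0; on 'e' 0 → fail=0;  out ∅∪∅=∅
  n5('c'): parent n0 fail=0; on 'c' 0 → fail=0;  out ∅∪∅=∅
  n2('eb'): parent n1 fail=0; on 'b' 0 → fail=0;  out ∅∪∅=∅
  n6('cb'): parent n5 fail=0; on 'b' 0 → fail=0;  out ∅∪∅=∅
  n3('ebb'): parent n2 fail=0; on 'b' 0 → fail=0;  out ∅∪∅=∅
  n7('cbb'): parent n6 fail=0; on 'b' 0 → fail=0;  out ∅∪∅=∅
  n4('ebbc'): parent n3 fail=0; on 'c' 0 → fail=5;  out {0}∪∅={0}
  n8('cbbe'): parent n7 fail=0; on 'e' 0 → fail=1;  out {1}∪∅={1}

Text stream:
i=0 'e': node 0→1
i=1 'b': node 1→2
i=2 'b': node 2→3
i=3 'c': node 3→4  emit P0@[0:3]
i=4 'c': node 4→5 (via fail)
i=5 'c': node 5→5 (via fail)
i=6 'b': node 5→6
i=7 'b': node 6→7
i=8 'e': node 7→8  emit P1@[5:8]
i=9 'e': node 8→1 (via fail)
i=10 'e': node 1→1 (via fail)
i=11 'b': node 1→2
i=12 'b': node 2→3
i=13 'c': node 3→4  emit P0@[10:13]
i=14 'c': node 4→5 (via fail)
i=15 'b': node 5→6
i=16 'e': node 6→1 (via fail)
i=17 'b': node 1→2
i=18 'b': node 2→3
i=19 'c': node 3→4  emit P0@[16:19]
i=20 'e': node 4→1 (via fail)
i=21 'b': node 1→2
i=22 'b': node 2→3
i=23 'c': node 3→4  emit P0@[20:23]
i=24 'd': node 4→0 (via fail)
i=25 'e': node 0→1
i=26 'b': node 1→2
i=27 'e': node 2→1 (via fail)
i=28 'c': node 1→5 (via fail)
i=29 'b': node 5→6
i=30 'b': node 6→7
i=31 'e': node 7→8  emit P1@[28:31]
i=32 'b': node 8→2 (via fail)
i=33 'e': node 2→1 (via fail)
i=34 'b': node 1→2
i=35 'b': node 2→3

All matches (sorted): [[3,0],[8,1],[13,0],[19,0],[23,0],[31,1]]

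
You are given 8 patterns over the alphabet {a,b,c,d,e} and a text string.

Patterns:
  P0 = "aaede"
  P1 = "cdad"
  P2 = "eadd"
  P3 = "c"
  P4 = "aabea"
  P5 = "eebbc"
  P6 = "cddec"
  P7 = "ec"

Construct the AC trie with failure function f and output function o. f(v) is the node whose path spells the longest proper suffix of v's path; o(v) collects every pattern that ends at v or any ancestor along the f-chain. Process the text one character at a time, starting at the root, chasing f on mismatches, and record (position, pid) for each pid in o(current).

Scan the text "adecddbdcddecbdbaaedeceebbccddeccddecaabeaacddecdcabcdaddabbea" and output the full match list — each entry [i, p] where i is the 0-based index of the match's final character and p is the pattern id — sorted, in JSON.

Build:
Trie nodes:
  n0 'ε': a→1 c→6 e→10
  n1 'a': a→2
  n2 'aa': b→14 e→3
  n3 'aae': d→4
  n4 'aaed': e→5
  n5 'aaede': ·  ←P0
  n6 'c': d→7  ←P3
  n7 'cd': a→8 d→21
  n8 'cda': d→9
  n9 'cdad': ·  ←P1
  n10 'e': a→11 c→24 e→17
  n11 'ea': d→12
  n12 'ead': d→13
  n13 'eadd': ·  ←P2
  n14 'aab': e→15
  n15 'aabe': a→16
  n16 'aabea': ·  ←P4
  n17 'ee': b→18
  n18 'eeb': b→19
  n19 'eebb': c→20
  n20 'eebbc': ·  ←P5
  n21 'cdd': e→22
  n22 'cdde': c→23
  n23 'cddec': ·  ←P6
  n24 'ec': ·  ←P7

BFS fail/out derivation:
  n1('a'): parent n0 fail=0; on 'a' 0 → fail=0;  out ∅∪∅=∅
  n6('c'): parent n0 fail=0; on 'c' 0 → fail=0;  out {3}∪∅={3}
  n10('e'): parent n0 fail=0; on 'e' 0 → fail=0;  out ∅∪∅=∅
  n2('aa'): parent n1 fail=0; on 'a' 0 → fail=1;  out ∅∪∅=∅
  n7('cd'): parent n6 fail=0; on 'd' 0 → fail=0;  out ∅∪∅=∅
  n11('ea'): parent n10 fail=0; on 'a' 0 → fail=1;  out ∅∪∅=∅
  n17('ee'): parent n10 fail=0; on 'e' 0 → fail=10;  out ∅∪∅=∅
  n24('ec'): parent n10 fail=0; on 'c' 0 → fail=6;  out {7}∪{3}={3,7}
  n3('aae'): parent n2 fail=1; on 'e' 1→0 → fail=10;  out ∅∪∅=∅
  n8('cda'): parent n7 fail=0; on 'a' 0 → fail=1;  out ∅∪∅=∅
  n12('ead'): parent n11 fail=1; on 'd' 1→0 → fail=0;  out ∅∪∅=∅
  n14('aab'): parent n2 fail=1; on 'b' 1→0 → fail=0;  out ∅∪∅=∅
  n18('eeb'): parent n17 fail=10; on 'b' 10→0 → fail=0;  out ∅∪∅=∅
  n21('cdd'): parent n7 fail=0; on 'd' 0 → fail=0;  out ∅∪∅=∅
  n4('aaed'): parent n3 fail=10; on 'd' 10→0 → fail=0;  out ∅∪∅=∅
  n9('cdad'): parent n8 fail=1; on 'd' 1→0 → fail=0;  out {1}∪∅={1}
  n13('eadd'): parent n12 fail=0; on 'd' 0 → fail=0;  out {2}∪∅={2}
  n15('aabe'): parent n14 fail=0; on 'e' 0 → fail=10;  out ∅∪∅=∅
  n19('eebb'): parent n18 fail=0; on 'b' 0 → fail=0;  out ∅∪∅=∅
  n22('cdde'): parent n21 fail=0; on 'e' 0 → fail=10;  out ∅∪∅=∅
  n5('aaede'): parent n4 fail=0; on 'e' 0 → fail=10;  out {0}∪∅={0}
  n16('aabea'): parent n15 fail=10; on 'a' 10 → fail=11;  out {4}∪∅={4}
  n20('eebbc'): parent n19 fail=0; on 'c' 0 → fail=6;  out {5}∪{3}={3,5}
  n23('cddec'): parent n22 fail=10; on 'c' 10 → fail=24;  out {6}∪{3,7}={3,6,7}

Text stream:
i=0 'a': node 0→1
i=1 'd': node 1→0 (via fail)
i=2 'e': node 0→10
i=3 'c': node 10→24  → match P3@[3:3],P7@[2:3]
i=4 'd': node 24→7 (via fail)
i=5 'd': node 7→21
i=6 'b': node 21→0 (via fail)
i=7 'd': node 0→0
i=8 'c': node 0→6  → match P3@[8:8]
i=9 'd': node 6→7
i=10 'd': node 7→21
i=11 'e': node 21→22
i=12 'c': node 22→23  → match P3@[12:12],P6@[8:12],P7@[11:12]
i=13 'b': node 23→0 (via fail)
i=14 'd': node 0→0
i=15 'b': node 0→0
i=16 'a': node 0→1
i=17 'a': node 1→2
i=18 'e': node 2→3
i=19 'd': node 3→4
i=20 'e': node 4→5  → match P0@[16:20]
i=21 'c': node 5→24 (via fail)  → match P3@[21:21],P7@[20:21]
i=22 'e': node 24→10 (via fail)
i=23 'e': node 10→17
i=24 'b': node 17→18
i=25 'b': node 18→19
i=26 'c': node 19→20  → match P3@[26:26],P5@[22:26]
i=27 'c': node 20→6 (via fail)  → match P3@[27:27]
i=28 'd': node 6→7
i=29 'd': node 7→21
i=30 'e': node 21→22
i=31 'c': node 22→23  → match P3@[31:31],P6@[27:31],P7@[30:31]
i=32 'c': node 23→6 (via fail)  → match P3@[32:32]
i=33 'd': node 6→7
i=34 'd': node 7→21
i=35 'e': node 21→22
i=36 'c': node 22→23  → match P3@[36:36],P6@[32:36],P7@[35:36]
i=37 'a': node 23→1 (via fail)
i=38 'a': node 1→2
i=39 'b': node 2→14
i=40 'e': node 14→15
i=41 'a': node 15→16  → match P4@[37:41]
i=42 'a': node 16→2 (via fail)
i=43 'c': node 2→6 (via fail)  → match P3@[43:43]
i=44 'd': node 6→7
i=45 'd': node 7→21
i=46 'e': node 21→22
i=47 'c': node 22→23  → match P3@[47:47],P6@[43:47],P7@[46:47]
i=48 'd': node 23→7 (via fail)
i=49 'c': node 7→6 (via fail)  → match P3@[49:49]
i=50 'a': node 6→1 (via fail)
i=51 'b': node 1→0 (via fail)
i=52 'c': node 0→6  → match P3@[52:52]
i=53 'd': node 6→7
i=54 'a': node 7→8
i=55 'd': node 8→9  → match P1@[52:55]
i=56 'd': node 9→0 (via fail)
i=57 'a': node 0→1
i=58 'b': node 1→0 (via fail)
i=59 'b': node 0→0
i=60 'e': node 0→10
i=61 'a': node 10→11

All matches (sorted): [[3,3],[3,7],[8,3],[12,3],[12,6],[12,7],[20,0],[21,3],[21,7],[26,3],[26,5],[27,3],[31,3],[31,6],[31,7],[32,3],[36,3],[36,6],[36,7],[41,4],[43,3],[47,3],[47,6],[47,7],[49,3],[52,3],[55,1]]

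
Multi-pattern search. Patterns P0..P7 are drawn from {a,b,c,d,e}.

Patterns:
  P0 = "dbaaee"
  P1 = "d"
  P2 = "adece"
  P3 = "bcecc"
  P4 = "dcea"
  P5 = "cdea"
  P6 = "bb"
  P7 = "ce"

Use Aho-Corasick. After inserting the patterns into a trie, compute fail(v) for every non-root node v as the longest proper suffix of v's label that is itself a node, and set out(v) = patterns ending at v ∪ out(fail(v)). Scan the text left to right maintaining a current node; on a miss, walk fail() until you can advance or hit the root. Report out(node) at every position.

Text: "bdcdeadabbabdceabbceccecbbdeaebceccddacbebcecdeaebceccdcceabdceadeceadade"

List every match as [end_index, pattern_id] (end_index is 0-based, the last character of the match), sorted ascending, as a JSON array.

Construct AC machine:
Trie nodes:
  n0 'ε': a→7 b→12 c→20 d→1
  n1 'd': b→2 c→17  [P1 ends]
  n2 'db': a→3
  n3 'dba': a→4
  n4 'dbaa': e→5
  n5 'dbaae': e→6
  n6 'dbaaee': ·  [P0 ends]
  n7 'a': d→8
  n8 'ad': e→9
  n9 'ade': c→10
  n10 'adec': e→11
  n11 'adece': ·  [P2 ends]
  n12 'b': b→24 c→13
  n13 'bc': e→14
  n14 'bce': c→15
  n15 'bcec': c→16
  n16 'bcecc': ·  [P3 ends]
  n17 'dc': e→18
  n18 'dce': a→19
  n19 'dcea': ·  [P4 ends]
  n20 'c': d→21 e→25
  n21 'cd': e→22
  n22 'cde': a→23
  n23 'cdea': ·  [P5 ends]
  n24 'bb': ·  [P6 ends]
  n25 'ce': ·  [P7 ends]

Failure links (BFS by depth):
  fail(1) 'd': from fail(0)=0 chase 'd': 0 ⇒ 0;  out={1}∪out(0)={1}
  fail(7) 'a': from fail(0)=0 chase 'a': 0 ⇒ 0;  out=∅∪out(0)=∅
  fail(12) 'b': from fail(0)=0 chase 'b': 0 ⇒ 0;  out=∅∪out(0)=∅
  fail(20) 'c': from fail(0)=0 chase 'c': 0 ⇒ 0;  out=∅∪out(0)=∅
  fail(2) 'db': from fail(1)=0 chase 'b': 0 ⇒ 12;  out=∅∪out(12)=∅
  fail(8) 'ad': from fail(7)=0 chase 'd': 0 ⇒ 1;  out=∅∪out(1)={1}
  fail(13) 'bc': from fail(12)=0 chase 'c': 0 ⇒ 20;  out=∅∪out(20)=∅
  fail(17) 'dc': from fail(1)=0 chase 'c': 0 ⇒ 20;  out=∅∪out(20)=∅
  fail(21) 'cd': from fail(20)=0 chase 'd': 0 ⇒ 1;  out=∅∪out(1)={1}
  fail(24) 'bb': from fail(12)=0 chase 'b': 0 ⇒ 12;  out={6}∪out(12)={6}
  fail(25) 'ce': from fail(20)=0 chase 'e': 0 ⇒ 0;  out={7}∪out(0)={7}
  fail(3) 'dba': from fail(2)=12 chase 'a': 12→0 ⇒ 7;  out=∅∪out(7)=∅
  fail(9) 'ade': from fail(8)=1 chase 'e': 1→0 ⇒ 0;  out=∅∪out(0)=∅
  fail(14) 'bce': from fail(13)=20 chase 'e': 20 ⇒ 25;  out=∅∪out(25)={7}
  fail(18) 'dce': from fail(17)=20 chase 'e': 20 ⇒ 25;  out=∅∪out(25)={7}
  fail(22) 'cde': from fail(21)=1 chase 'e': 1→0 ⇒ 0;  out=∅∪out(0)=∅
  fail(4) 'dbaa': from fail(3)=7 chase 'a': 7→0 ⇒ 7;  out=∅∪out(7)=∅
  fail(10) 'adec': from fail(9)=0 chase 'c': 0 ⇒ 20;  out=∅∪out(20)=∅
  fail(15) 'bcec': from fail(14)=25 chase 'c': 25→0 ⇒ 20;  out=∅∪out(20)=∅
  fail(19) 'dcea': from fail(18)=25 chase 'a': 25→0 ⇒ 7;  out={4}∪out(7)={4}
  fail(23) 'cdea': from fail(22)=0 chase 'a': 0 ⇒ 7;  out={5}∪out(7)={5}
  fail(5) 'dbaae': from fail(4)=7 chase 'e': 7→0 ⇒ 0;  out=∅∪out(0)=∅
  fail(11) 'adece': from fail(10)=20 chase 'e': 20 ⇒ 25;  out={2}∪out(25)={2,7}
  fail(16) 'bcecc': from fail(15)=20 chase 'c': 20→0 ⇒ 20;  out={3}∪out(20)={3}
  fail(6) 'dbaaee': from fail(5)=0 chase 'e': 0 ⇒ 0;  out={0}∪out(0)={0}

Run:
pos 0 'b': at 12
pos 1 'd': at 1 ·f  ** P1@[1:1]
pos 2 'c': at 17
pos 3 'd': at 21 ·f  ** P1@[3:3]
pos 4 'e': at 22
pos 5 'a': at 23  ** P5@[2:5]
pos 6 'd': at 8 ·f  ** P1@[6:6]
pos 7 'a': at 7 ·f
pos 8 'b': at 12 ·f
pos 9 'b': at 24  ** P6@[8:9]
pos 10 'a': at 7 ·f
pos 11 'b': at 12 ·f
pos 12 'd': at 1 ·f  ** P1@[12:12]
pos 13 'c': at 17
pos 14 'e': at 18  ** P7@[13:14]
pos 15 'a': at 19  ** P4@[12:15]
pos 16 'b': at 12 ·f
pos 17 'b': at 24  ** P6@[16:17]
pos 18 'c': at 13 ·f
pos 19 'e': at 14  ** P7@[18:19]
pos 20 'c': at 15
pos 21 'c': at 16  ** P3@[17:21]
pos 22 'e': at 25 ·f  ** P7@[21:22]
pos 23 'c': at 20 ·f
pos 24 'b': at 12 ·f
pos 25 'b': at 24  ** P6@[24:25]
pos 26 'd': at 1 ·f  ** P1@[26:26]
pos 27 'e': at 0 ·f
pos 28 'a': at 7
pos 29 'e': at 0 ·f
pos 30 'b': at 12
pos 31 'c': at 13
pos 32 'e': at 14  ** P7@[31:32]
pos 33 'c': at 15
pos 34 'c': at 16  ** P3@[30:34]
pos 35 'd': at 21 ·f  ** P1@[35:35]
pos 36 'd': at 1 ·f  ** P1@[36:36]
pos 37 'a': at 7 ·f
pos 38 'c': at 20 ·f
pos 39 'b': at 12 ·f
pos 40 'e': at 0 ·f
pos 41 'b': at 12
pos 42 'c': at 13
pos 43 'e': at 14  ** P7@[42:43]
pos 44 'c': at 15
pos 45 'd': at 21 ·f  ** P1@[45:45]
pos 46 'e': at 22
pos 47 'a': at 23  ** P5@[44:47]
pos 48 'e': at 0 ·f
pos 49 'b': at 12
pos 50 'c': at 13
pos 51 'e': at 14  ** P7@[50:51]
pos 52 'c': at 15
pos 53 'c': at 16  ** P3@[49:53]
pos 54 'd': at 21 ·f  ** P1@[54:54]
pos 55 'c': at 17 ·f
pos 56 'c': at 20 ·f
pos 57 'e': at 25  ** P7@[56:57]
pos 58 'a': at 7 ·f
pos 59 'b': at 12 ·f
pos 60 'd': at 1 ·f  ** P1@[60:60]
pos 61 'c': at 17
pos 62 'e': at 18  ** P7@[61:62]
pos 63 'a': at 19  ** P4@[60:63]
pos 64 'd': at 8 ·f  ** P1@[64:64]
pos 65 'e': at 9
pos 66 'c': at 10
pos 67 'e': at 11  ** P2@[63:67],P7@[66:67]
pos 68 'a': at 7 ·f
pos 69 'd': at 8  ** P1@[69:69]
pos 70 'a': at 7 ·f
pos 71 'd': at 8  ** P1@[71:71]
pos 72 'e': at 9

Matches: [[1,1],[3,1],[5,5],[6,1],[9,6],[12,1],[14,7],[15,4],[17,6],[19,7],[21,3],[22,7],[25,6],[26,1],[32,7],[34,3],[35,1],[36,1],[43,7],[45,1],[47,5],[51,7],[53,3],[54,1],[57,7],[60,1],[62,7],[63,4],[64,1],[67,2],[67,7],[69,1],[71,1]]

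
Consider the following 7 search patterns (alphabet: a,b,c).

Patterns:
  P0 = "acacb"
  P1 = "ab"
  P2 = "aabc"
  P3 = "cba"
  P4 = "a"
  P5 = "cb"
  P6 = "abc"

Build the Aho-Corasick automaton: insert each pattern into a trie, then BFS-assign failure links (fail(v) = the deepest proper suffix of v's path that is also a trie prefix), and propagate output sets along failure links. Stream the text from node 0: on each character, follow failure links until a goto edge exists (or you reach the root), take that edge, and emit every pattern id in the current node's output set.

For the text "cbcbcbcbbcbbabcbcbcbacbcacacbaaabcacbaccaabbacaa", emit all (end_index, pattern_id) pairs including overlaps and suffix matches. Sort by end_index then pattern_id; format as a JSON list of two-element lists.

Construct AC machine:
Trie (insert patterns):
  n0 'ε': a→1 c→10
  n1 'a': a→7 b→6 c→2  ←P4
  n2 'ac': a→3
  n3 'aca': c→4
  n4 'acac': b→5
  n5 'acacb': ·  ←P0
  n6 'ab': c→13  ←P1
  n7 'aa': b→8
  n8 'aab': c→9
  n9 'aabc': ·  ←P2
  n10 'c': b→11
  n11 'cb': a→12  ←P5
  n12 'cba': ·  ←P3
  n13 'abc': ·  ←P6

Failure links (BFS by depth):
  n1('a'): parent n0 fail=0; on 'a' 0 → fail=0;  out {4}∪∅={4}
  n10('c'): parent n0 fail=0; on 'c' 0 → fail=0;  out ∅∪∅=∅
  n2('ac'): parent n1 fail=0; on 'c' 0 → fail=10;  out ∅∪∅=∅
  n6('ab'): parent n1 fail=0; on 'b' 0 → fail=0;  out {1}∪∅={1}
  n7('aa'): parent n1 fail=0; on 'a' 0 → fail=1;  out ∅∪{4}={4}
  n11('cb'): parent n10 fail=0; on 'b' 0 → fail=0;  out {5}∪∅={5}
  n3('aca'): parent n2 fail=10; on 'a' 10→0 → fail=1;  out ∅∪{4}={4}
  n8('aab'): parent n7 fail=1; on 'b' 1 → fail=6;  out ∅∪{1}={1}
  n12('cba'): parent n11 fail=0; on 'a' 0 → fail=1;  out {3}∪{4}={3,4}
  n13('abc'): parent n6 fail=0; on 'c' 0 → fail=10;  out {6}∪∅={6}
  n4('acac'): parent n3 fail=1; on 'c' 1 → fail=2;  out ∅∪∅=∅
  n9('aabc'): parent n8 fail=6; on 'c' 6 → fail=13;  out {2}∪{6}={2,6}
  n5('acacb'): parent n4 fail=2; on 'b' 2→10 → fail=11;  out {0}∪{5}={0,5}

Run:
[0] read 'c'  n0⇒n10
[1] read 'b'  n10⇒n11  emit P5@[0:1]
[2] read 'c'  n11⇒n10 (via fail)
[3] read 'b'  n10⇒n11  emit P5@[2:3]
[4] read 'c'  n11⇒n10 (via fail)
[5] read 'b'  n10⇒n11  emit P5@[4:5]
[6] read 'c'  n11⇒n10 (via fail)
[7] read 'b'  n10⇒n11  emit P5@[6:7]
[8] read 'b'  n11⇒n0 (via fail)
[9] read 'c'  n0⇒n10
[10] read 'b'  n10⇒n11  emit P5@[9:10]
[11] read 'b'  n11⇒n0 (via fail)
[12] read 'a'  n0⇒n1  emit P4@[12:12]
[13] read 'b'  n1⇒n6  emit P1@[12:13]
[14] read 'c'  n6⇒n13  emit P6@[12:14]
[15] read 'b'  n13⇒n11 (via fail)  emit P5@[14:15]
[16] read 'c'  n11⇒n10 (via fail)
[17] read 'b'  n10⇒n11  emit P5@[16:17]
[18] read 'c'  n11⇒n10 (via fail)
[19] read 'b'  n10⇒n11  emit P5@[18:19]
[20] read 'a'  n11⇒n12  emit P3@[18:20],P4@[20:20]
[21] read 'c'  n12⇒n2 (via fail)
[22] read 'b'  n2⇒n11 (via fail)  emit P5@[21:22]
[23] read 'c'  n11⇒n10 (via fail)
[24] read 'a'  n10⇒n1 (via fail)  emit P4@[24:24]
[25] read 'c'  n1⇒n2
[26] read 'a'  n2⇒n3  emit P4@[26:26]
[27] read 'c'  n3⇒n4
[28] read 'b'  n4⇒n5  emit P0@[24:28],P5@[27:28]
[29] read 'a'  n5⇒n12 (via fail)  emit P3@[27:29],P4@[29:29]
[30] read 'a'  n12⇒n7 (via fail)  emit P4@[30:30]
[31] read 'a'  n7⇒n7 (via fail)  emit P4@[31:31]
[32] read 'b'  n7⇒n8  emit P1@[31:32]
[33] read 'c'  n8⇒n9  emit P2@[30:33],P6@[31:33]
[34] read 'a'  n9⇒n1 (via fail)  emit P4@[34:34]
[35] read 'c'  n1⇒n2
[36] read 'b'  n2⇒n11 (via fail)  emit P5@[35:36]
[37] read 'a'  n11⇒n12  emit P3@[35:37],P4@[37:37]
[38] read 'c'  n12⇒n2 (via fail)
[39] read 'c'  n2⇒n10 (via fail)
[40] read 'a'  n10⇒n1 (via fail)  emit P4@[40:40]
[41] read 'a'  n1⇒n7  emit P4@[41:41]
[42] read 'b'  n7⇒n8  emit P1@[41:42]
[43] read 'b'  n8⇒n0 (via fail)
[44] read 'a'  n0⇒n1  emit P4@[44:44]
[45] read 'c'  n1⇒n2
[46] read 'a'  n2⇒n3  emit P4@[46:46]
[47] read 'a'  n3⇒n7 (via fail)  emit P4@[47:47]

All matches (sorted): [[1,5],[3,5],[5,5],[7,5],[10,5],[12,4],[13,1],[14,6],[15,5],[17,5],[19,5],[20,3],[20,4],[22,5],[24,4],[26,4],[28,0],[28,5],[29,3],[29,4],[30,4],[31,4],[32,1],[33,2],[33,6],[34,4],[36,5],[37,3],[37,4],[40,4],[41,4],[42,1],[44,4],[46,4],[47,4]]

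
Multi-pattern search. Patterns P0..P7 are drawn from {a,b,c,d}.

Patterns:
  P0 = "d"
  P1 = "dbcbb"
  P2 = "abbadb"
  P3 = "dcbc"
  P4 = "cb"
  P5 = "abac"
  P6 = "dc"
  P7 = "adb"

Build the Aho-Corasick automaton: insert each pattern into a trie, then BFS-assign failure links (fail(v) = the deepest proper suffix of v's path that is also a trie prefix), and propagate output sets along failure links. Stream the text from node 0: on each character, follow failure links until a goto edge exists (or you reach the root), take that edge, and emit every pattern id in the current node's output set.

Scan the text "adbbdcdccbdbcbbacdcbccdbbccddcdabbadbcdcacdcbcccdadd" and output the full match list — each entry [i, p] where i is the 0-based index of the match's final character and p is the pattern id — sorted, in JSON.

Build automaton:
Trie nodes:
  0='ε' goto a→6 c→15 d→1
  1='d' goto b→2 c→12  ←P0
  2='db' goto c→3
  3='dbc' goto b→4
  4='dbcb' goto b→5
  5='dbcbb' goto ·  ←P1
  6='a' goto b→7 d→19
  7='ab' goto a→17 b→8
  8='abb' goto a→9
  9='abba' goto d→10
  10='abbad' goto b→11
  11='abbadb' goto ·  ←P2
  12='dc' goto b→13  ←P6
  13='dcb' goto c→14
  14='dcbc' goto ·  ←P3
  15='c' goto b→16
  16='cb' goto ·  ←P4
  17='aba' goto c→18
  18='abac' goto ·  ←P5
  19='ad' goto b→20
  20='adb' goto ·  ←P7

BFS fail/out derivation:
  fail(1) 'd': from fail(0)=0 chase 'd': 0 ⇒ 0;  out={0}∪out(0)={0}
  fail(6) 'a': from fail(0)=0 chase 'a': 0 ⇒ 0;  out=∅∪out(0)=∅
  fail(15) 'c': from fail(0)=0 chase 'c': 0 ⇒ 0;  out=∅∪out(0)=∅
  fail(2) 'db': from fail(1)=0 chase 'b': 0 ⇒ 0;  out=∅∪out(0)=∅
  fail(7) 'ab': from fail(6)=0 chase 'b': 0 ⇒ 0;  out=∅∪out(0)=∅
  fail(12) 'dc': from fail(1)=0 chase 'c': 0 ⇒ 15;  out={6}∪out(15)={6}
  fail(16) 'cb': from fail(15)=0 chase 'b': 0 ⇒ 0;  out={4}∪out(0)={4}
  fail(19) 'ad': from fail(6)=0 chase 'd': 0 ⇒ 1;  out=∅∪out(1)={0}
  fail(3) 'dbc': from fail(2)=0 chase 'c': 0 ⇒ 15;  out=∅∪out(15)=∅
  fail(8) 'abb': from fail(7)=0 chase 'b': 0 ⇒ 0;  out=∅∪out(0)=∅
  fail(13) 'dcb': from fail(12)=15 chase 'b': 15 ⇒ 16;  out=∅∪out(16)={4}
  fail(17) 'aba': from fail(7)=0 chase 'a': 0 ⇒ 6;  out=∅∪out(6)=∅
  fail(20) 'adb': from fail(19)=1 chase 'b': 1 ⇒ 2;  out={7}∪out(2)={7}
  fail(4) 'dbcb': from fail(3)=15 chase 'b': 15 ⇒ 16;  out=∅∪out(16)={4}
  fail(9) 'abba': from fail(8)=0 chase 'a': 0 ⇒ 6;  out=∅∪out(6)=∅
  fail(14) 'dcbc': from fail(13)=16 chase 'c': 16→0 ⇒ 15;  out={3}∪out(15)={3}
  fail(18) 'abac': from fail(17)=6 chase 'c': 6→0 ⇒ 15;  out={5}∪out(15)={5}
  fail(5) 'dbcbb': from fail(4)=16 chase 'b': 16→0 ⇒ 0;  out={1}∪out(0)={1}
  fail(10) 'abbad': from fail(9)=6 chase 'd': 6 ⇒ 19;  out=∅∪out(19)={0}
  fail(11) 'abbadb': from fail(10)=19 chase 'b': 19 ⇒ 20;  out={2}∪out(20)={2,7}

Scan:
pos 0 'a': at 6
pos 1 'd': at 19  ** P0@[1:1]
pos 2 'b': at 20  ** P7@[0:2]
pos 3 'b': at 0 ·f
pos 4 'd': at 1  ** P0@[4:4]
pos 5 'c': at 12  ** P6@[4:5]
pos 6 'd': at 1 ·f  ** P0@[6:6]
pos 7 'c': at 12  ** P6@[6:7]
pos 8 'c': at 15 ·f
pos 9 'b': at 16  ** P4@[8:9]
pos 10 'd': at 1 ·f  ** P0@[10:10]
pos 11 'b': at 2
pos 12 'c': at 3
pos 13 'b': at 4  ** P4@[12:13]
pos 14 'b': at 5  ** P1@[10:14]
pos 15 'a': at 6 ·f
pos 16 'c': at 15 ·f
pos 17 'd': at 1 ·f  ** P0@[17:17]
pos 18 'c': at 12  ** P6@[17:18]
pos 19 'b': at 13  ** P4@[18:19]
pos 20 'c': at 14  ** P3@[17:20]
pos 21 'c': at 15 ·f
pos 22 'd': at 1 ·f  ** P0@[22:22]
pos 23 'b': at 2
pos 24 'b': at 0 ·f
pos 25 'c': at 15
pos 26 'c': at 15 ·f
pos 27 'd': at 1 ·f  ** P0@[27:27]
pos 28 'd': at 1 ·f  ** P0@[28:28]
pos 29 'c': at 12  ** P6@[28:29]
pos 30 'd': at 1 ·f  ** P0@[30:30]
pos 31 'a': at 6 ·f
pos 32 'b': at 7
pos 33 'b': at 8
pos 34 'a': at 9
pos 35 'd': at 10  ** P0@[35:35]
pos 36 'b': at 11  ** P2@[31:36],P7@[34:36]
pos 37 'c': at 3 ·f
pos 38 'd': at 1 ·f  ** P0@[38:38]
pos 39 'c': at 12  ** P6@[38:39]
pos 40 'a': at 6 ·f
pos 41 'c': at 15 ·f
pos 42 'd': at 1 ·f  ** P0@[42:42]
pos 43 'c': at 12  ** P6@[42:43]
pos 44 'b': at 13  ** P4@[43:44]
pos 45 'c': at 14  ** P3@[42:45]
pos 46 'c': at 15 ·f
pos 47 'c': at 15 ·f
pos 48 'd': at 1 ·f  ** P0@[48:48]
pos 49 'a': at 6 ·f
pos 50 'd': at 19  ** P0@[50:50]
pos 51 'd': at 1 ·f  ** P0@[51:51]

Result: [[1,0],[2,7],[4,0],[5,6],[6,0],[7,6],[9,4],[10,0],[13,4],[14,1],[17,0],[18,6],[19,4],[20,3],[22,0],[27,0],[28,0],[29,6],[30,0],[35,0],[36,2],[36,7],[38,0],[39,6],[42,0],[43,6],[44,4],[45,3],[48,0],[50,0],[51,0]]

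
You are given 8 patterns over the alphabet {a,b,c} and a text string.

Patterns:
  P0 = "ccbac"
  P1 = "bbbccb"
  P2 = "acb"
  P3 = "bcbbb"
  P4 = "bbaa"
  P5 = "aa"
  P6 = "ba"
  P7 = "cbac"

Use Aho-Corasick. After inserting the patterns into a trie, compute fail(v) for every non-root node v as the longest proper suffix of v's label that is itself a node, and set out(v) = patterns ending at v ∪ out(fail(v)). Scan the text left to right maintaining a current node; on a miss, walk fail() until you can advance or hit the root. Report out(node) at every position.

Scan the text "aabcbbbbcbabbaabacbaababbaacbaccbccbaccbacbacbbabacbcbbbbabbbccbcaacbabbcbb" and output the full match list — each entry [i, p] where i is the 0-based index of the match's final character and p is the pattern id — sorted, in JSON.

Build automaton:
Trie nodes:
  0='ε' goto a→12 b→6 c→1
  1='c' goto b→23 c→2
  2='cc' goto b→3
  3='ccb' goto a→4
  4='ccba' goto c→5
  5='ccbac' goto ·  ←P0
  6='b' goto a→22 b→7 c→15
  7='bb' goto a→19 b→8
  8='bbb' goto c→9
  9='bbbc' goto c→10
  10='bbbcc' goto b→11
  11='bbbccb' goto ·  ←P1
  12='a' goto a→21 c→13
  13='ac' goto b→14
  14='acb' goto ·  ←P2
  15='bc' goto b→16
  16='bcb' goto b→17
  17='bcbb' goto b→18
  18='bcbbb' goto ·  ←P3
  19='bba' goto a→20
  20='bbaa' goto ·  ←P4
  21='aa' goto ·  ←P5
  22='ba' goto ·  ←P6
  23='cb' goto a→24
  24='cba' goto c→25
  25='cbac' goto ·  ←P7

Failure links (BFS by depth):
  n1('c'): parent n0 fail=0; on 'c' 0 → fail=0;  out ∅∪∅=∅
  n6('b'): parent n0 fail=0; on 'b' 0 → fail=0;  out ∅∪∅=∅
  n12('a'): parent n0 fail=0; on 'a' 0 → fail=0;  out ∅∪∅=∅
  n2('cc'): parent n1 fail=0; on 'c' 0 → fail=1;  out ∅∪∅=∅
  n7('bb'): parent n6 fail=0; on 'b' 0 → fail=6;  out ∅∪∅=∅
  n13('ac'): parent n12 fail=0; on 'c' 0 → fail=1;  out ∅∪∅=∅
  n15('bc'): parent n6 fail=0; on 'c' 0 → fail=1;  out ∅∪∅=∅
  n21('aa'): parent n12 fail=0; on 'a' 0 → fail=12;  out {5}∪∅={5}
  n22('ba'): parent n6 fail=0; on 'a' 0 → fail=12;  out {6}∪∅={6}
  n23('cb'): parent n1 fail=0; on 'b' 0 → fail=6;  out ∅∪∅=∅
  n3('ccb'): parent n2 fail=1; on 'b' 1 → fail=23;  out ∅∪∅=∅
  n8('bbb'): parent n7 fail=6; on 'b' 6 → fail=7;  out ∅∪∅=∅
  n14('acb'): parent n13 fail=1; on 'b' 1 → fail=23;  out {2}∪∅={2}
  n16('bcb'): parent n15 fail=1; on 'b' 1 → fail=23;  out ∅∪∅=∅
  n19('bba'): parent n7 fail=6; on 'a' 6 → fail=22;  out ∅∪{6}={6}
  n24('cba'): parent n23 fail=6; on 'a' 6 → fail=22;  out ∅∪{6}={6}
  n4('ccba'): parent n3 fail=23; on 'a' 23 → fail=24;  out ∅∪{6}={6}
  n9('bbbc'): parent n8 fail=7; on 'c' 7→6 → fail=15;  out ∅∪∅=∅
  n17('bcbb'): parent n16 fail=23; on 'b' 23→6 → fail=7;  out ∅∪∅=∅
  n20('bbaa'): parent n19 fail=22; on 'a' 22→12 → fail=21;  out {4}∪{5}={4,5}
  n25('cbac'): parent n24 fail=22; on 'c' 22→12 → fail=13;  out {7}∪∅={7}
  n5('ccbac'): parent n4 fail=24; on 'c' 24 → fail=25;  out {0}∪{7}={0,7}
  n10('bbbcc'): parent n9 fail=15; on 'c' 15→1 → fail=2;  out ∅∪∅=∅
  n18('bcbbb'): parent n17 fail=7; on 'b' 7 → fail=8;  out {3}∪∅={3}
  n11('bbbccb'): parent n10 fail=2; on 'b' 2 → fail=3;  out {1}∪∅={1}

Scan:
[0] read 'a'  n0⇒n12
[1] read 'a'  n12⇒n21  ** P5@[0:1]
[2] read 'b'  n21⇒n6 (via fail)
[3] read 'c'  n6⇒n15
[4] read 'b'  n15⇒n16
[5] read 'b'  n16⇒n17
[6] read 'b'  n17⇒n18  ** P3@[2:6]
[7] read 'b'  n18⇒n8 (via fail)
[8] read 'c'  n8⇒n9
[9] read 'b'  n9⇒n16 (via fail)
[10] read 'a'  n16⇒n24 (via fail)  ** P6@[9:10]
[11] read 'b'  n24⇒n6 (via fail)
[12] read 'b'  n6⇒n7
[13] read 'a'  n7⇒n19  ** P6@[12:13]
[14] read 'a'  n19⇒n20  ** P4@[11:14],P5@[13:14]
[15] read 'b'  n20⇒n6 (via fail)
[16] read 'a'  n6⇒n22  ** P6@[15:16]
[17] read 'c'  n22⇒n13 (via fail)
[18] read 'b'  n13⇒n14  ** P2@[16:18]
[19] read 'a'  n14⇒n24 (via fail)  ** P6@[18:19]
[20] read 'a'  n24⇒n21 (via fail)  ** P5@[19:20]
[21] read 'b'  n21⇒n6 (via fail)
[22] read 'a'  n6⇒n22  ** P6@[21:22]
[23] read 'b'  n22⇒n6 (via fail)
[24] read 'b'  n6⇒n7
[25] read 'a'  n7⇒n19  ** P6@[24:25]
[26] read 'a'  n19⇒n20  ** P4@[23:26],P5@[25:26]
[27] read 'c'  n20⇒n13 (via fail)
[28] read 'b'  n13⇒n14  ** P2@[26:28]
[29] read 'a'  n14⇒n24 (via fail)  ** P6@[28:29]
[30] read 'c'  n24⇒n25  ** P7@[27:30]
[31] read 'c'  n25⇒n2 (via fail)
[32] read 'b'  n2⇒n3
[33] read 'c'  n3⇒n15 (via fail)
[34] read 'c'  n15⇒n2 (via fail)
[35] read 'b'  n2⇒n3
[36] read 'a'  n3⇒n4  ** P6@[35:36]
[37] read 'c'  n4⇒n5  ** P0@[33:37],P7@[34:37]
[38] read 'c'  n5⇒n2 (via fail)
[39] read 'b'  n2⇒n3
[40] read 'a'  n3⇒n4  ** P6@[39:40]
[41] read 'c'  n4⇒n5  ** P0@[37:41],P7@[38:41]
[42] read 'b'  n5⇒n14 (via fail)  ** P2@[40:42]
[43] read 'a'  n14⇒n24 (via fail)  ** P6@[42:43]
[44] read 'c'  n24⇒n25  ** P7@[41:44]
[45] read 'b'  n25⇒n14 (via fail)  ** P2@[43:45]
[46] read 'b'  n14⇒n7 (via fail)
[47] read 'a'  n7⇒n19  ** P6@[46:47]
[48] read 'b'  n19⇒n6 (via fail)
[49] read 'a'  n6⇒n22  ** P6@[48:49]
[50] read 'c'  n22⇒n13 (via fail)
[51] read 'b'  n13⇒n14  ** P2@[49:51]
[52] read 'c'  n14⇒n15 (via fail)
[53] read 'b'  n15⇒n16
[54] read 'b'  n16⇒n17
[55] read 'b'  n17⇒n18  ** P3@[51:55]
[56] read 'b'  n18⇒n8 (via fail)
[57] read 'a'  n8⇒n19 (via fail)  ** P6@[56:57]
[58] read 'b'  n19⇒n6 (via fail)
[59] read 'b'  n6⇒n7
[60] read 'b'  n7⇒n8
[61] read 'c'  n8⇒n9
[62] read 'c'  n9⇒n10
[63] read 'b'  n10⇒n11  ** P1@[58:63]
[64] read 'c'  n11⇒n15 (via fail)
[65] read 'a'  n15⇒n12 (via fail)
[66] read 'a'  n12⇒n21  ** P5@[65:66]
[67] read 'c'  n21⇒n13 (via fail)
[68] read 'b'  n13⇒n14  ** P2@[66:68]
[69] read 'a'  n14⇒n24 (via fail)  ** P6@[68:69]
[70] read 'b'  n24⇒n6 (via fail)
[71] read 'b'  n6⇒n7
[72] read 'c'  n7⇒n15 (via fail)
[73] read 'b'  n15⇒n16
[74] read 'b'  n16⇒n17

Result: [[1,5],[6,3],[10,6],[13,6],[14,4],[14,5],[16,6],[18,2],[19,6],[20,5],[22,6],[25,6],[26,4],[26,5],[28,2],[29,6],[30,7],[36,6],[37,0],[37,7],[40,6],[41,0],[41,7],[42,2],[43,6],[44,7],[45,2],[47,6],[49,6],[51,2],[55,3],[57,6],[63,1],[66,5],[68,2],[69,6]]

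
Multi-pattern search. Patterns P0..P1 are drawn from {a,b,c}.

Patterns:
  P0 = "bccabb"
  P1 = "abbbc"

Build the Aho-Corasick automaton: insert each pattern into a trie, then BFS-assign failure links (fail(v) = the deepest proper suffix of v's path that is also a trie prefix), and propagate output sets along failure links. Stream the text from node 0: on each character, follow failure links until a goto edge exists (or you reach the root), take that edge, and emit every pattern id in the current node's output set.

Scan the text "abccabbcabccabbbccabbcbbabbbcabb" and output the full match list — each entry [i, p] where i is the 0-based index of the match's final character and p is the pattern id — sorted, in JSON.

Construct AC machine:
Trie nodes:
  0='ε' goto a→7 b→1
  1='b' goto c→2
  2='bc' goto c→3
  3='bcc' goto a→4
  4='bcca' goto b→5
  5='bccab' goto b→6
  6='bccabb' goto ·  ←P0
  7='a' goto b→8
  8='ab' goto b→9
  9='abb' goto b→10
  10='abbb' goto c→11
  11='abbbc' goto ·  ←P1

BFS fail/out derivation:
  fail(1) 'b': from fail(0)=0 chase 'b': 0 ⇒ 0;  out=∅∪out(0)=∅
  fail(7) 'a': from fail(0)=0 chase 'a': 0 ⇒ 0;  out=∅∪out(0)=∅
  fail(2) 'bc': from fail(1)=0 chase 'c': 0 ⇒ 0;  out=∅∪out(0)=∅
  fail(8) 'ab': from fail(7)=0 chase 'b': 0 ⇒ 1;  out=∅∪out(1)=∅
  fail(3) 'bcc': from fail(2)=0 chase 'c': 0 ⇒ 0;  out=∅∪out(0)=∅
  fail(9) 'abb': from fail(8)=1 chase 'b': 1→0 ⇒ 1;  out=∅∪out(1)=∅
  fail(4) 'bcca': from fail(3)=0 chase 'a': 0 ⇒ 7;  out=∅∪out(7)=∅
  fail(10) 'abbb': from fail(9)=1 chase 'b': 1→0 ⇒ 1;  out=∅∪out(1)=∅
  fail(5) 'bccab': from fail(4)=7 chase 'b': 7 ⇒ 8;  out=∅∪out(8)=∅
  fail(11) 'abbbc': from fail(10)=1 chase 'c': 1 ⇒ 2;  out={1}∪out(2)={1}
  fail(6) 'bccabb': from fail(5)=8 chase 'b': 8 ⇒ 9;  out={0}∪out(9)={0}

Scan:
[0] read 'a'  n0⇒n7
[1] read 'b'  n7⇒n8
[2] read 'c'  n8⇒n2 ·f
[3] read 'c'  n2⇒n3
[4] read 'a'  n3⇒n4
[5] read 'b'  n4⇒n5
[6] read 'b'  n5⇒n6  → match P0@[1:6]
[7] read 'c'  n6⇒n2 ·f
[8] read 'a'  n2⇒n7 ·f
[9] read 'b'  n7⇒n8
[10] read 'c'  n8⇒n2 ·f
[11] read 'c'  n2⇒n3
[12] read 'a'  n3⇒n4
[13] read 'b'  n4⇒n5
[14] read 'b'  n5⇒n6  → match P0@[9:14]
[15] read 'b'  n6⇒n10 ·f
[16] read 'c'  n10⇒n11  → match P1@[12:16]
[17] read 'c'  n11⇒n3 ·f
[18] read 'a'  n3⇒n4
[19] read 'b'  n4⇒n5
[20] read 'b'  n5⇒n6  → match P0@[15:20]
[21] read 'c'  n6⇒n2 ·f
[22] read 'b'  n2⇒n1 ·f
[23] read 'b'  n1⇒n1 ·f
[24] read 'a'  n1⇒n7 ·f
[25] read 'b'  n7⇒n8
[26] read 'b'  n8⇒n9
[27] read 'b'  n9⇒n10
[28] read 'c'  n10⇒n11  → match P1@[24:28]
[29] read 'a'  n11⇒n7 ·f
[30] read 'b'  n7⇒n8
[31] read 'b'  n8⇒n9

Result: [[6,0],[14,0],[16,1],[20,0],[28,1]]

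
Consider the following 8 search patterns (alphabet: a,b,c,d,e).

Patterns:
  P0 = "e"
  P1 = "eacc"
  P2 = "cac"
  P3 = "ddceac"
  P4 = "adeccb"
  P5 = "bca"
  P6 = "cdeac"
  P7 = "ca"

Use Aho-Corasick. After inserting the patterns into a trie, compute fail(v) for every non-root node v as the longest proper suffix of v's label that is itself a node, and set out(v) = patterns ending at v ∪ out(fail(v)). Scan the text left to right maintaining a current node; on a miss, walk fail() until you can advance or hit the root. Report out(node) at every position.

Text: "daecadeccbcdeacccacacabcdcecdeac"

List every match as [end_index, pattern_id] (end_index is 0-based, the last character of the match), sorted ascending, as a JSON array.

Build:
Trie (insert patterns):
  0='ε' goto a→14 b→20 c→5 d→8 e→1
  1='e' goto a→2  [P0 ends]
  2='ea' goto c→3
  3='eac' goto c→4
  4='eacc' goto ·  [P1 ends]
  5='c' goto a→6 d→23
  6='ca' goto c→7  [P7 ends]
  7='cac' goto ·  [P2 ends]
  8='d' goto d→9
  9='dd' goto c→10
  10='ddc' goto e→11
  11='ddce' goto a→12
  12='ddcea' goto c→13
  13='ddceac' goto ·  [P3 ends]
  14='a' goto d→15
  15='ad' goto e→16
  16='ade' goto c→17
  17='adec' goto c→18
  18='adecc' goto b→19
  19='adeccb' goto ·  [P4 ends]
  20='b' goto c→21
  21='bc' goto a→22
  22='bca' goto ·  [P5 ends]
  23='cd' goto e→24
  24='cde' goto a→25
  25='cdea' goto c→26
  26='cdeac' goto ·  [P6 ends]

BFS fail/out derivation:
  n1('e'): parent n0 fail=0; on 'e' 0 → fail=0;  out {0}∪∅={0}
  n5('c'): parent n0 fail=0; on 'c' 0 → fail=0;  out ∅∪∅=∅
  n8('d'): parent n0 fail=0; on 'd' 0 → fail=0;  out ∅∪∅=∅
  n14('a'): parent n0 fail=0; on 'a' 0 → fail=0;  out ∅∪∅=∅
  n20('b'): parent n0 fail=0; on 'b' 0 → fail=0;  out ∅∪∅=∅
  n2('ea'): parent n1 fail=0; on 'a' 0 → fail=14;  out ∅∪∅=∅
  n6('ca'): parent n5 fail=0; on 'a' 0 → fail=14;  out {7}∪∅={7}
  n9('dd'): parent n8 fail=0; on 'd' 0 → fail=8;  out ∅∪∅=∅
  n15('ad'): parent n14 fail=0; on 'd' 0 → fail=8;  out ∅∪∅=∅
  n21('bc'): parent n20 fail=0; on 'c' 0 → fail=5;  out ∅∪∅=∅
  n23('cd'): parent n5 fail=0; on 'd' 0 → fail=8;  out ∅∪∅=∅
  n3('eac'): parent n2 fail=14; on 'c' 14→0 → fail=5;  out ∅∪∅=∅
  n7('cac'): parent n6 fail=14; on 'c' 14→0 → fail=5;  out {2}∪∅={2}
  n10('ddc'): parent n9 fail=8; on 'c' 8→0 → fail=5;  out ∅∪∅=∅
  n16('ade'): parent n15 fail=8; on 'e' 8→0 → fail=1;  out ∅∪{0}={0}
  n22('bca'): parent n21 fail=5; on 'a' 5 → fail=6;  out {5}∪{7}={5,7}
  n24('cde'): parent n23 fail=8; on 'e' 8→0 → fail=1;  out ∅∪{0}={0}
  n4('eacc'): parent n3 fail=5; on 'c' 5→0 → fail=5;  out {1}∪∅={1}
  n11('ddce'): parent n10 fail=5; on 'e' 5→0 → fail=1;  out ∅∪{0}={0}
  n17('adec'): parent n16 fail=1; on 'c' 1→0 → fail=5;  out ∅∪∅=∅
  n25('cdea'): parent n24 fail=1; on 'a' 1 → fail=2;  out ∅∪∅=∅
  n12('ddcea'): parent n11 fail=1; on 'a' 1 → fail=2;  out ∅∪∅=∅
  n18('adecc'): parent n17 fail=5; on 'c' 5→0 → fail=5;  out ∅∪∅=∅
  n26('cdeac'): parent n25 fail=2; on 'c' 2 → fail=3;  out {6}∪∅={6}
  n13('ddceac'): parent n12 fail=2; on 'c' 2 → fail=3;  out {3}∪∅={3}
  n19('adeccb'): parent n18 fail=5; on 'b' 5→0 → fail=20;  out {4}∪∅={4}

Run:
pos 0 'd': at 8
pos 1 'a': at 14 ·f
pos 2 'e': at 1 ·f  ** P0@[2:2]
pos 3 'c': at 5 ·f
pos 4 'a': at 6  ** P7@[3:4]
pos 5 'd': at 15 ·f
pos 6 'e': at 16  ** P0@[6:6]
pos 7 'c': at 17
pos 8 'c': at 18
pos 9 'b': at 19  ** P4@[4:9]
pos 10 'c': at 21 ·f
pos 11 'd': at 23 ·f
pos 12 'e': at 24  ** P0@[12:12]
pos 13 'a': at 25
pos 14 'c': at 26  ** P6@[10:14]
pos 15 'c': at 4 ·f  ** P1@[12:15]
pos 16 'c': at 5 ·f
pos 17 'a': at 6  ** P7@[16:17]
pos 18 'c': at 7  ** P2@[16:18]
pos 19 'a': at 6 ·f  ** P7@[18:19]
pos 20 'c': at 7  ** P2@[18:20]
pos 21 'a': at 6 ·f  ** P7@[20:21]
pos 22 'b': at 20 ·f
pos 23 'c': at 21
pos 24 'd': at 23 ·f
pos 25 'c': at 5 ·f
pos 26 'e': at 1 ·f  ** P0@[26:26]
pos 27 'c': at 5 ·f
pos 28 'd': at 23
pos 29 'e': at 24  ** P0@[29:29]
pos 30 'a': at 25
pos 31 'c': at 26  ** P6@[27:31]

All matches (sorted): [[2,0],[4,7],[6,0],[9,4],[12,0],[14,6],[15,1],[17,7],[18,2],[19,7],[20,2],[21,7],[26,0],[29,0],[31,6]]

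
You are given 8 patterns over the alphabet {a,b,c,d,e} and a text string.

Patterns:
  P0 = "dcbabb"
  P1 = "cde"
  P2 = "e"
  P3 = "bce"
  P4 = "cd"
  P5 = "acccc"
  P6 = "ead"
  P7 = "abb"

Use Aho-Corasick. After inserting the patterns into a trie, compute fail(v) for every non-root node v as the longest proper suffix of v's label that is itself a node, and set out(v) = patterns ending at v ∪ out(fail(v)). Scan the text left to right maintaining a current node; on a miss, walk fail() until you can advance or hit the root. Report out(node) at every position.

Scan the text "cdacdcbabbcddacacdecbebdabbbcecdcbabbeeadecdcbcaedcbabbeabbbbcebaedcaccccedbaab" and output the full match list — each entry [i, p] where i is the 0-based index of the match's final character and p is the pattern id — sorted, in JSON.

Construct AC machine:
Trie (insert patterns):
  0='ε' goto a→14 b→11 c→7 d→1 e→10
  1='d' goto c→2
  2='dc' goto b→3
  3='dcb' goto a→4
  4='dcba' goto b→5
  5='dcbab' goto b→6
  6='dcbabb' goto ·  [P0 ends]
  7='c' goto d→8
  8='cd' goto e→9  [P4 ends]
  9='cde' goto ·  [P1 ends]
  10='e' goto a→19  [P2 ends]
  11='b' goto c→12
  12='bc' goto e→13
  13='bce' goto ·  [P3 ends]
  14='a' goto b→21 c→15
  15='ac' goto c→16
  16='acc' goto c→17
  17='accc' goto c→18
  18='acccc' goto ·  [P5 ends]
  19='ea' goto d→20
  20='ead' goto ·  [P6 ends]
  21='ab' goto b→22
  22='abb' goto ·  [P7 ends]

Failure links (BFS by depth):
  fail(1) 'd': from fail(0)=0 chase 'd': 0 ⇒ 0;  out=∅∪out(0)=∅
  fail(7) 'c': from fail(0)=0 chase 'c': 0 ⇒ 0;  out=∅∪out(0)=∅
  fail(10) 'e': from fail(0)=0 chase 'e': 0 ⇒ 0;  out={2}∪out(0)={2}
  fail(11) 'b': from fail(0)=0 chase 'b': 0 ⇒ 0;  out=∅∪out(0)=∅
  fail(14) 'a': from fail(0)=0 chase 'a': 0 ⇒ 0;  out=∅∪out(0)=∅
  fail(2) 'dc': from fail(1)=0 chase 'c': 0 ⇒ 7;  out=∅∪out(7)=∅
  fail(8) 'cd': from fail(7)=0 chase 'd': 0 ⇒ 1;  out={4}∪out(1)={4}
  fail(12) 'bc': from fail(11)=0 chase 'c': 0 ⇒ 7;  out=∅∪out(7)=∅
  fail(15) 'ac': from fail(14)=0 chase 'c': 0 ⇒ 7;  out=∅∪out(7)=∅
  fail(19) 'ea': from fail(10)=0 chase 'a': 0 ⇒ 14;  out=∅∪out(14)=∅
  fail(21) 'ab': from fail(14)=0 chase 'b': 0 ⇒ 11;  out=∅∪out(11)=∅
  fail(3) 'dcb': from fail(2)=7 chase 'b': 7→0 ⇒ 11;  out=∅∪out(11)=∅
  fail(9) 'cde': from fail(8)=1 chase 'e': 1→0 ⇒ 10;  out={1}∪out(10)={1,2}
  fail(13) 'bce': from fail(12)=7 chase 'e': 7→0 ⇒ 10;  out={3}∪out(10)={2,3}
  fail(16) 'acc': from fail(15)=7 chase 'c': 7→0 ⇒ 7;  out=∅∪out(7)=∅
  fail(20) 'ead': from fail(19)=14 chase 'd': 14→0 ⇒ 1;  out={6}∪out(1)={6}
  fail(22) 'abb': from fail(21)=11 chase 'b': 11→0 ⇒ 11;  out={7}∪out(11)={7}
  fail(4) 'dcba': from fail(3)=11 chase 'a': 11→0 ⇒ 14;  out=∅∪out(14)=∅
  fail(17) 'accc': from fail(16)=7 chase 'c': 7→0 ⇒ 7;  out=∅∪out(7)=∅
  fail(5) 'dcbab': from fail(4)=14 chase 'b': 14 ⇒ 21;  out=∅∪out(21)=∅
  fail(18) 'acccc': from fail(17)=7 chase 'c': 7→0 ⇒ 7;  out={5}∪out(7)={5}
  fail(6) 'dcbabb': from fail(5)=21 chase 'b': 21 ⇒ 22;  out={0}∪out(22)={0,7}

Scan:
[0] read 'c'  n0⇒n7
[1] read 'd'  n7⇒n8  ** P4@[0:1]
[2] read 'a'  n8⇒n14 (via fail)
[3] read 'c'  n14⇒n15
[4] read 'd'  n15⇒n8 (via fail)  ** P4@[3:4]
[5] read 'c'  n8⇒n2 (via fail)
[6] read 'b'  n2⇒n3
[7] read 'a'  n3⇒n4
[8] read 'b'  n4⇒n5
[9] read 'b'  n5⇒n6  ** P0@[4:9],P7@[7:9]
[10] read 'c'  n6⇒n12 (via fail)
[11] read 'd'  n12⇒n8 (via fail)  ** P4@[10:11]
[12] read 'd'  n8⇒n1 (via fail)
[13] read 'a'  n1⇒n14 (via fail)
[14] read 'c'  n14⇒n15
[15] read 'a'  n15⇒n14 (via fail)
[16] read 'c'  n14⇒n15
[17] read 'd'  n15⇒n8 (via fail)  ** P4@[16:17]
[18] read 'e'  n8⇒n9  ** P1@[16:18],P2@[18:18]
[19] read 'c'  n9⇒n7 (via fail)
[20] read 'b'  n7⇒n11 (via fail)
[21] read 'e'  n11⇒n10 (via fail)  ** P2@[21:21]
[22] read 'b'  n10⇒n11 (via fail)
[23] read 'd'  n11⇒n1 (via fail)
[24] read 'a'  n1⇒n14 (via fail)
[25] read 'b'  n14⇒n21
[26] read 'b'  n21⇒n22  ** P7@[24:26]
[27] read 'b'  n22⇒n11 (via fail)
[28] read 'c'  n11⇒n12
[29] read 'e'  n12⇒n13  ** P2@[29:29],P3@[27:29]
[30] read 'c'  n13⇒n7 (via fail)
[31] read 'd'  n7⇒n8  ** P4@[30:31]
[32] read 'c'  n8⇒n2 (via fail)
[33] read 'b'  n2⇒n3
[34] read 'a'  n3⇒n4
[35] read 'b'  n4⇒n5
[36] read 'b'  n5⇒n6  ** P0@[31:36],P7@[34:36]
[37] read 'e'  n6⇒n10 (via fail)  ** P2@[37:37]
[38] read 'e'  n10⇒n10 (via fail)  ** P2@[38:38]
[39] read 'a'  n10⇒n19
[40] read 'd'  n19⇒n20  ** P6@[38:40]
[41] read 'e'  n20⇒n10 (via fail)  ** P2@[41:41]
[42] read 'c'  n10⇒n7 (via fail)
[43] read 'd'  n7⇒n8  ** P4@[42:43]
[44] read 'c'  n8⇒n2 (via fail)
[45] read 'b'  n2⇒n3
[46] read 'c'  n3⇒n12 (via fail)
[47] read 'a'  n12⇒n14 (via fail)
[48] read 'e'  n14⇒n10 (via fail)  ** P2@[48:48]
[49] read 'd'  n10⇒n1 (via fail)
[50] read 'c'  n1⇒n2
[51] read 'b'  n2⇒n3
[52] read 'a'  n3⇒n4
[53] read 'b'  n4⇒n5
[54] read 'b'  n5⇒n6  ** P0@[49:54],P7@[52:54]
[55] read 'e'  n6⇒n10 (via fail)  ** P2@[55:55]
[56] read 'a'  n10⇒n19
[57] read 'b'  n19⇒n21 (via fail)
[58] read 'b'  n21⇒n22  ** P7@[56:58]
[59] read 'b'  n22⇒n11 (via fail)
[60] read 'b'  n11⇒n11 (via fail)
[61] read 'c'  n11⇒n12
[62] read 'e'  n12⇒n13  ** P2@[62:62],P3@[60:62]
[63] read 'b'  n13⇒n11 (via fail)
[64] read 'a'  n11⇒n14 (via fail)
[65] read 'e'  n14⇒n10 (via fail)  ** P2@[65:65]
[66] read 'd'  n10⇒n1 (via fail)
[67] read 'c'  n1⇒n2
[68] read 'a'  n2⇒n14 (via fail)
[69] read 'c'  n14⇒n15
[70] read 'c'  n15⇒n16
[71] read 'c'  n16⇒n17
[72] read 'c'  n17⇒n18  ** P5@[68:72]
[73] read 'e'  n18⇒n10 (via fail)  ** P2@[73:73]
[74] read 'd'  n10⇒n1 (via fail)
[75] read 'b'  n1⇒n11 (via fail)
[76] read 'a'  n11⇒n14 (via fail)
[77] read 'a'  n14⇒n14 (via fail)
[78] read 'b'  n14⇒n21

Result: [[1,4],[4,4],[9,0],[9,7],[11,4],[17,4],[18,1],[18,2],[21,2],[26,7],[29,2],[29,3],[31,4],[36,0],[36,7],[37,2],[38,2],[40,6],[41,2],[43,4],[48,2],[54,0],[54,7],[55,2],[58,7],[62,2],[62,3],[65,2],[72,5],[73,2]]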